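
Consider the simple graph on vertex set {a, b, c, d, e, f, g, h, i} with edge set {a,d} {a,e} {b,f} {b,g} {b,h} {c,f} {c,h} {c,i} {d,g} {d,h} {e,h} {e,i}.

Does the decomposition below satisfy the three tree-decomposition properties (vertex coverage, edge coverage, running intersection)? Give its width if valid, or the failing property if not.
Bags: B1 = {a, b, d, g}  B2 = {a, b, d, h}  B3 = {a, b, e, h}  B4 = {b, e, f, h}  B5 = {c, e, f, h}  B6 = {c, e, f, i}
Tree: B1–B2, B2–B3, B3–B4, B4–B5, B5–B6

Yes; width 3.

Checking the three conditions: (i) the bags cover all of {a, b, c, d, e, f, g, h, i}; (ii) for each edge, some bag contains both endpoints; (iii) the bags containing any fixed vertex form a subtree. All hold, so the decomposition is valid with width 4 − 1 = 3.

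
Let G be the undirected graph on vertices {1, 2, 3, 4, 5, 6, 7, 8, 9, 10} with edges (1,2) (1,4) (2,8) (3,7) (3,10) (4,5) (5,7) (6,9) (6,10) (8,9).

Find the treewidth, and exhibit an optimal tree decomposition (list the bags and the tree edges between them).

Each bag holds 3 vertices, so the decomposition has width 2, which upper-bounds the treewidth. For the lower bound, G contains the cycle 7–5–4–1–2–8–9–6–10–3–7, so G is not a forest; only forests have treewidth ≤ 1, hence tw(G) ≥ 2. The upper and lower bounds meet at 2, so that is the treewidth.

Treewidth 2.
Bags: B1 = {4, 5, 7}  B2 = {1, 4, 7}  B3 = {1, 2, 7}  B4 = {2, 7, 8}  B5 = {7, 8, 9}  B6 = {6, 7, 9}  B7 = {6, 7, 10}  B8 = {3, 7, 10}
Tree: B1–B2, B2–B3, B3–B4, B4–B5, B5–B6, B6–B7, B7–B8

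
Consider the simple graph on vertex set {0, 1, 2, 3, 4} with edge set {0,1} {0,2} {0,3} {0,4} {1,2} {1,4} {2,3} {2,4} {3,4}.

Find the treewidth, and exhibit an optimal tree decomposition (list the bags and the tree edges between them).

Treewidth 3.
One such decomposition:
Bags: B1 = {0, 2, 3, 4}  B2 = {0, 1, 2, 4}
Tree: B1–B2

The largest bag has 4 vertices, giving width 3; this decomposition certifies tw(G) ≤ 3. For the lower bound, the 4 vertices {0, 1, 2, 4} are pairwise adjacent, and any tree decomposition puts a clique entirely inside one bag — forcing width ≥ 3. The upper and lower bounds meet at 3, so that is the treewidth.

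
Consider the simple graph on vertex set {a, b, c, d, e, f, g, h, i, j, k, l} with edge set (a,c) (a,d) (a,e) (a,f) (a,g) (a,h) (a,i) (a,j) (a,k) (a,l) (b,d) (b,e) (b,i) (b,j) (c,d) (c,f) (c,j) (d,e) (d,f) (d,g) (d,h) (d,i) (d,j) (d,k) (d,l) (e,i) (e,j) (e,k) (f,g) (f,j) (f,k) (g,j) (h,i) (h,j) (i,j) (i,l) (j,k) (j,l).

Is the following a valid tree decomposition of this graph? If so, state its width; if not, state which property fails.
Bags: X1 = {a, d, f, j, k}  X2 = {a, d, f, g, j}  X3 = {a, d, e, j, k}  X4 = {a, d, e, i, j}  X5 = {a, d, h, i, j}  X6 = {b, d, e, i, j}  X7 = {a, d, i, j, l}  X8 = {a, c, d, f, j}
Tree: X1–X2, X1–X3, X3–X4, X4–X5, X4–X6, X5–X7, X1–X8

Every vertex of G appears in some bag (union = {a, b, c, d, e, f, g, h, i, j, k, l}); every edge is covered by a bag; and for each vertex v the set of bags containing v is connected in the bag tree. The decomposition is therefore valid. The largest bag has 5 vertices, so the width is 4.

Yes; width 4.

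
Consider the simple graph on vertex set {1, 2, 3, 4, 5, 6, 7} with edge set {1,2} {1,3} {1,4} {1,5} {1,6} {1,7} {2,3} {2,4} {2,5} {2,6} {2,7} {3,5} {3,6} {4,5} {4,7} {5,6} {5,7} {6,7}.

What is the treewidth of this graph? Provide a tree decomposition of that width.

Each bag holds 5 vertices, so the decomposition has width 4, which upper-bounds the treewidth. For the lower bound, the 5 vertices {1, 2, 4, 5, 7} are pairwise adjacent, and any tree decomposition puts a clique entirely inside one bag — forcing width ≥ 4. The upper and lower bounds meet at 4, so that is the treewidth.

Treewidth 4.
One optimal decomposition is:
Bags: B1 = {1, 2, 4, 5, 7}  B2 = {1, 2, 5, 6, 7}  B3 = {1, 2, 3, 5, 6}
Tree: B1–B2, B2–B3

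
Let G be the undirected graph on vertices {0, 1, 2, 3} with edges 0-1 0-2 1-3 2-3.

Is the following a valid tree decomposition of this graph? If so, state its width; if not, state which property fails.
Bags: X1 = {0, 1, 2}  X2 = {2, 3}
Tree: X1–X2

No — edge (1,3) lies in no bag.

A tree decomposition must satisfy three properties: every vertex lies in some bag; for every edge, both endpoints lie together in some bag; and for every vertex, the bags containing it form a connected subtree. Here edge (1,3) lies in no bag, so the decomposition is invalid.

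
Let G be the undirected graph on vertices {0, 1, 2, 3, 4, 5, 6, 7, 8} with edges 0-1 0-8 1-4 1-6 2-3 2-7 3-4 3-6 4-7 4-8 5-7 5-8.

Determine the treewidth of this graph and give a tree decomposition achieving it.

Treewidth 3.
One such decomposition:
Bags: B1 = {0, 5, 7, 8}  B2 = {0, 4, 7, 8}  B3 = {0, 1, 4, 7}  B4 = {1, 2, 4, 7}  B5 = {1, 2, 3, 4}  B6 = {1, 2, 3, 6}
Tree: B1–B2, B2–B3, B3–B4, B4–B5, B5–B6

Every bag has size at most 4, so the width is 4 − 1 = 3 and tw(G) ≤ 3. For the lower bound: the 4 vertex sets {0,5,8}, {7}, {4}, {1,2,3,6} are disjoint, each induces a connected subgraph, and every pair is joined by at least one edge of G. Contracting each set to a single vertex therefore yields K_{4} as a minor, and since treewidth is minor-monotone, tw(G) ≥ tw(K_{4}) = 3. Hence tw(G) = 3 exactly.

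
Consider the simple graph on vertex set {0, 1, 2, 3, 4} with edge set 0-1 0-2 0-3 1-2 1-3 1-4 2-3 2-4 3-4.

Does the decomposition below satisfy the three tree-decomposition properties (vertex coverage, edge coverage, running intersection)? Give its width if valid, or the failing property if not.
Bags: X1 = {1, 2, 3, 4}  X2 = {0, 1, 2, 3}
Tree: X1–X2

Yes; width 3.

Vertex coverage: the bags together contain {0, 1, 2, 3, 4}, the full vertex set. Edge coverage: each edge of G has both endpoints in at least one bag. Running intersection: for every vertex, the bags containing it form a connected subtree. All three properties hold, so this is a valid tree decomposition of width max|bag| − 1 = 3, and hence tw(G) ≤ 3.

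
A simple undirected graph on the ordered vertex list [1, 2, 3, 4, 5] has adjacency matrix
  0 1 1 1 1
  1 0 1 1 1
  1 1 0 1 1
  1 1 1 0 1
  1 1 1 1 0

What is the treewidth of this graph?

A width-4 tree decomposition is:
Bags: B1 = {1, 2, 3, 4, 5}
Tree: (single bag)
With just one bag of size 5, the width is 5 − 1 = 4, so tw(G) ≤ 4. On the other hand G contains the 5-clique {1, 2, 3, 4, 5}. A clique must lie in a single bag of any decomposition, so no decomposition can have width below 4. The upper and lower bounds meet at 4, so that is the treewidth.

4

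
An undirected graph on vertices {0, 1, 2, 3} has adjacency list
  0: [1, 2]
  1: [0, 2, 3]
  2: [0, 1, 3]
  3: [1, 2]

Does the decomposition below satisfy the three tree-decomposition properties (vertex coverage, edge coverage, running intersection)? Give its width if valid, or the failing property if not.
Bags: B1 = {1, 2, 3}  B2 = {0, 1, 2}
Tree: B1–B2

Yes; width 2.

Checking the three conditions: (i) the bags cover all of {0, 1, 2, 3}; (ii) for each edge, some bag contains both endpoints; (iii) the bags containing any fixed vertex form a subtree. All hold, so the decomposition is valid with width 3 − 1 = 2.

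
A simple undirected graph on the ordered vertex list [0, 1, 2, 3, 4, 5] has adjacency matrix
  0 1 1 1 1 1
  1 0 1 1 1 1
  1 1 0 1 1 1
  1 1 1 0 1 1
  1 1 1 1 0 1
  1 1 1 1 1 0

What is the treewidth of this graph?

5

A width-5 tree decomposition is:
Bags: B1 = {0, 1, 2, 3, 4, 5}
Tree: (single bag)
A single bag containing all 6 vertices is trivially a valid decomposition of width 5. On the other hand G contains the 6-clique {0, 1, 2, 3, 4, 5}. A clique must lie in a single bag of any decomposition, so no decomposition can have width below 5. The upper and lower bounds meet at 5, so that is the treewidth.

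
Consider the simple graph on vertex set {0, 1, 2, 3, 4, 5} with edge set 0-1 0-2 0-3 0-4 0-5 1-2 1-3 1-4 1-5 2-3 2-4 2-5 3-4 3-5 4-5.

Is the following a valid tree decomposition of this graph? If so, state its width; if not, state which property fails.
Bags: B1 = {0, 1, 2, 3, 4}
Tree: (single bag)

A tree decomposition must satisfy three properties: every vertex lies in some bag; for every edge, both endpoints lie together in some bag; and for every vertex, the bags containing it form a connected subtree. Here vertex 5 appears in no bag, so the decomposition is invalid.

No — vertex 5 appears in no bag.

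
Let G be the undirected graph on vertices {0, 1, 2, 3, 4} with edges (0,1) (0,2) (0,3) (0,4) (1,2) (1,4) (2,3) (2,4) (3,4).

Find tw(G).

A width-3 tree decomposition is:
Bags: B1 = {0, 1, 2, 4}  B2 = {0, 2, 3, 4}
Tree: B1–B2
The largest bag has 4 vertices, giving width 3; this decomposition certifies tw(G) ≤ 3. On the other hand G contains the 4-clique {0, 1, 2, 4}. A clique must lie in a single bag of any decomposition, so no decomposition can have width below 3. Hence tw(G) = 3 exactly.

3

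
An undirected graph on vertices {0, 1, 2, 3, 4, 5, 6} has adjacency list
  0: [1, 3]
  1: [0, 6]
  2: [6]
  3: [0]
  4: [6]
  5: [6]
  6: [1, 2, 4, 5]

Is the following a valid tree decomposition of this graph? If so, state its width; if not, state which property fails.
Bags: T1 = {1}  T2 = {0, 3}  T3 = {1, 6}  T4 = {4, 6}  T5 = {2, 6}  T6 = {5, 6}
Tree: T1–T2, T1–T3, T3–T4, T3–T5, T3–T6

No — edge (0,1) lies in no bag.

A tree decomposition must satisfy three properties: every vertex lies in some bag; for every edge, both endpoints lie together in some bag; and for every vertex, the bags containing it form a connected subtree. Here edge (0,1) lies in no bag, so the decomposition is invalid.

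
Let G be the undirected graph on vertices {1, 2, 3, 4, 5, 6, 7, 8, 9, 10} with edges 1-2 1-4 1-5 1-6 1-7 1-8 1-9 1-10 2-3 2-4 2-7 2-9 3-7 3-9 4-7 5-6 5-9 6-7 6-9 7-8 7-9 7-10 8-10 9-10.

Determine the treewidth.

3

A width-3 tree decomposition is:
Bags: B1 = {1, 2, 7, 9}  B2 = {1, 7, 9, 10}  B3 = {1, 6, 7, 9}  B4 = {1, 2, 4, 7}  B5 = {2, 3, 7, 9}  B6 = {1, 5, 6, 9}  B7 = {1, 7, 8, 10}
Tree: B1–B2, B1–B3, B1–B4, B1–B5, B3–B6, B2–B7
The largest bag has 4 vertices, giving width 3; this decomposition certifies tw(G) ≤ 3. For the lower bound, the 4 vertices {1, 5, 6, 9} are pairwise adjacent, and any tree decomposition puts a clique entirely inside one bag — forcing width ≥ 3. Therefore the treewidth is 3.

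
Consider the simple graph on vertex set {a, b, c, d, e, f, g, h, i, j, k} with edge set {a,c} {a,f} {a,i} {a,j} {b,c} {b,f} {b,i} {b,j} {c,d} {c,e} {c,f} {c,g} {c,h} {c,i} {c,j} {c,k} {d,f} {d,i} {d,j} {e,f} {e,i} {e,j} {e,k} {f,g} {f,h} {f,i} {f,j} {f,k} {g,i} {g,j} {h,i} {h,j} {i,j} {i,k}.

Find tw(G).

A width-4 tree decomposition is:
Bags: B1 = {c, f, h, i, j}  B2 = {c, e, f, i, j}  B3 = {c, e, f, i, k}  B4 = {b, c, f, i, j}  B5 = {a, c, f, i, j}  B6 = {c, f, g, i, j}  B7 = {c, d, f, i, j}
Tree: B1–B2, B2–B3, B2–B4, B4–B5, B1–B6, B1–B7
Every bag has size at most 5, so the width is 5 − 1 = 4 and tw(G) ≤ 4. On the other hand G contains the 5-clique {c, d, f, i, j}. A clique must lie in a single bag of any decomposition, so no decomposition can have width below 4. Combining the bounds, tw(G) = 4.

4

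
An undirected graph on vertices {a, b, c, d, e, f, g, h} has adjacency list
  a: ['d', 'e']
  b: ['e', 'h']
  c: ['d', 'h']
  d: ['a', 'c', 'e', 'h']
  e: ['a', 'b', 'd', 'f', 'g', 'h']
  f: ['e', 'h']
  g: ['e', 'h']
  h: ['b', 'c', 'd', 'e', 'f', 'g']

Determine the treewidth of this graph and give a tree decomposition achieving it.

The largest bag has 3 vertices, giving width 2; this decomposition certifies tw(G) ≤ 2. On the other hand G contains the 3-clique {d, e, h}. A clique must lie in a single bag of any decomposition, so no decomposition can have width below 2. Hence tw(G) = 2 exactly.

Treewidth 2.
Bags: B1 = {e, g, h}  B2 = {e, f, h}  B3 = {d, e, h}  B4 = {c, d, h}  B5 = {a, d, e}  B6 = {b, e, h}
Tree: B1–B2, B2–B3, B3–B4, B3–B5, B2–B6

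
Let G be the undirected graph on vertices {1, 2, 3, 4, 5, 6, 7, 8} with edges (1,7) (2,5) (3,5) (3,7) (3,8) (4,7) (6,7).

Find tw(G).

1

A width-1 tree decomposition is:
Bags: B1 = {3, 7}  B2 = {6, 7}  B3 = {3, 8}  B4 = {3, 5}  B5 = {1, 7}  B6 = {2, 5}  B7 = {4, 7}
Tree: B1–B2, B1–B3, B3–B4, B2–B5, B4–B6, B2–B7
Every bag has size at most 2, so the width is 2 − 1 = 1 and tw(G) ≤ 1. Since G has at least one edge (e.g. 7–3), it is not an edgeless graph, so tw(G) ≥ 1. Therefore the treewidth is 1.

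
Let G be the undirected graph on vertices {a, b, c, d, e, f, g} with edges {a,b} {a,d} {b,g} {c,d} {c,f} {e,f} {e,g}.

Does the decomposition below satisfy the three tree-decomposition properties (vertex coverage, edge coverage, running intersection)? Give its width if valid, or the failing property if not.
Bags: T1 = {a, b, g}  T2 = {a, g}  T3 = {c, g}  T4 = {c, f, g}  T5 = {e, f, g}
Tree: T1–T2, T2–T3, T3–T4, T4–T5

No — vertex d appears in no bag.

A tree decomposition must satisfy three properties: every vertex lies in some bag; for every edge, both endpoints lie together in some bag; and for every vertex, the bags containing it form a connected subtree. Here vertex d appears in no bag, so the decomposition is invalid.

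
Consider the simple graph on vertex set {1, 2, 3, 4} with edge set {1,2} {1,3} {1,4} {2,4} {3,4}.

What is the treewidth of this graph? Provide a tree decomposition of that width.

The largest bag has 3 vertices, giving width 2; this decomposition certifies tw(G) ≤ 2. Conversely, {1, 2, 4} is a clique of size 3, and the vertices of any clique must share a bag in every tree decomposition; so some bag has ≥ 3 vertices and tw(G) ≥ 2. Hence tw(G) = 2 exactly.

Treewidth 2.
One such decomposition:
Bags: B1 = {1, 3, 4}  B2 = {1, 2, 4}
Tree: B1–B2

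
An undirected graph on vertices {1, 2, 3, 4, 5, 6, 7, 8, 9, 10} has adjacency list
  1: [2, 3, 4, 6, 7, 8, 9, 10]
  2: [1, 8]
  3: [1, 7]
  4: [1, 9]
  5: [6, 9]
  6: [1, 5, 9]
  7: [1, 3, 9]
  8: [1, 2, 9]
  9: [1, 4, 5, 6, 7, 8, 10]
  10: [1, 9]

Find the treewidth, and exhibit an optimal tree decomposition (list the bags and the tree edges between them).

Treewidth 2.
One optimal decomposition is:
Bags: B1 = {1, 7, 9}  B2 = {1, 6, 9}  B3 = {1, 8, 9}  B4 = {1, 9, 10}  B5 = {1, 3, 7}  B6 = {5, 6, 9}  B7 = {1, 2, 8}  B8 = {1, 4, 9}
Tree: B1–B2, B1–B3, B3–B4, B1–B5, B2–B6, B3–B7, B3–B8

Every bag has size at most 3, so the width is 3 − 1 = 2 and tw(G) ≤ 2. On the other hand G contains the 3-clique {1, 4, 9}. A clique must lie in a single bag of any decomposition, so no decomposition can have width below 2. Combining the bounds, tw(G) = 2.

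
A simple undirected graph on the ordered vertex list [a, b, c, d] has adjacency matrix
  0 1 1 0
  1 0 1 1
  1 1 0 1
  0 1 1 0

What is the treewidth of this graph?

2

A width-2 tree decomposition is:
Bags: B1 = {a, b, c}  B2 = {b, c, d}
Tree: B1–B2
Each bag holds 3 vertices, so the decomposition has width 2, which upper-bounds the treewidth. Conversely, {b, c, d} is a clique of size 3, and the vertices of any clique must share a bag in every tree decomposition; so some bag has ≥ 3 vertices and tw(G) ≥ 2. The upper and lower bounds meet at 2, so that is the treewidth.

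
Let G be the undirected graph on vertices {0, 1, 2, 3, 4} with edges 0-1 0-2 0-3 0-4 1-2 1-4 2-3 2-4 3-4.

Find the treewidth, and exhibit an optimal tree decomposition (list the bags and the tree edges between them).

Treewidth 3.
Bags: B1 = {0, 1, 2, 4}  B2 = {0, 2, 3, 4}
Tree: B1–B2

The largest bag has 4 vertices, giving width 3; this decomposition certifies tw(G) ≤ 3. Conversely, {0, 1, 2, 4} is a clique of size 4, and the vertices of any clique must share a bag in every tree decomposition; so some bag has ≥ 4 vertices and tw(G) ≥ 3. Therefore the treewidth is 3.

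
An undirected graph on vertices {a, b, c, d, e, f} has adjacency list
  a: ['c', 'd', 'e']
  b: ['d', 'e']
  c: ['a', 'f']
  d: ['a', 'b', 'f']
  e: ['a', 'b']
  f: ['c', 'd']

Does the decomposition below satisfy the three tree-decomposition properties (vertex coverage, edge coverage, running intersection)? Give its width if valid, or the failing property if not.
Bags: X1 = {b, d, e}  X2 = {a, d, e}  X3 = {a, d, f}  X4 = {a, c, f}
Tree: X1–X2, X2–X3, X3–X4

Every vertex of G appears in some bag (union = {a, b, c, d, e, f}); every edge is covered by a bag; and for each vertex v the set of bags containing v is connected in the bag tree. The decomposition is therefore valid. The largest bag has 3 vertices, so the width is 2.

Yes; width 2.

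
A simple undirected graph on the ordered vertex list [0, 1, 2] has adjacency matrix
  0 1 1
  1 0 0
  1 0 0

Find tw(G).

1

A width-1 tree decomposition is:
Bags: B1 = {0, 2}  B2 = {0, 1}
Tree: B1–B2
The largest bag has 2 vertices, giving width 1; this decomposition certifies tw(G) ≤ 1. Any graph with an edge has treewidth ≥ 1, and G has the edge 2–0. Hence tw(G) = 1 exactly.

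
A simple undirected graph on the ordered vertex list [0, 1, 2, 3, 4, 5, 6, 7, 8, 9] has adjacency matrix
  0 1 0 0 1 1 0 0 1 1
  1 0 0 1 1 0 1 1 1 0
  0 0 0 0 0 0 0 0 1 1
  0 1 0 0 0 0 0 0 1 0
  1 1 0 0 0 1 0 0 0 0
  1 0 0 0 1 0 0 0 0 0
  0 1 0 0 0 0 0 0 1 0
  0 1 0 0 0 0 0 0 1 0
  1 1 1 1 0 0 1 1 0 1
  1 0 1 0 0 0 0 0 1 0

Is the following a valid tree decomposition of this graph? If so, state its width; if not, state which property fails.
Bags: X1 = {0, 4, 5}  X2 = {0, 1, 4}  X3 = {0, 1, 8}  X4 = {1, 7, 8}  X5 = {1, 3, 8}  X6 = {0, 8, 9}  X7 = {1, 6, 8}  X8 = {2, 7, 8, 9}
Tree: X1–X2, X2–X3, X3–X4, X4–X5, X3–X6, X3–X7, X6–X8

No — bags containing vertex 7 are not connected in the tree.

A tree decomposition must satisfy three properties: every vertex lies in some bag; for every edge, both endpoints lie together in some bag; and for every vertex, the bags containing it form a connected subtree. Here bags containing vertex 7 are not connected in the tree, so the decomposition is invalid.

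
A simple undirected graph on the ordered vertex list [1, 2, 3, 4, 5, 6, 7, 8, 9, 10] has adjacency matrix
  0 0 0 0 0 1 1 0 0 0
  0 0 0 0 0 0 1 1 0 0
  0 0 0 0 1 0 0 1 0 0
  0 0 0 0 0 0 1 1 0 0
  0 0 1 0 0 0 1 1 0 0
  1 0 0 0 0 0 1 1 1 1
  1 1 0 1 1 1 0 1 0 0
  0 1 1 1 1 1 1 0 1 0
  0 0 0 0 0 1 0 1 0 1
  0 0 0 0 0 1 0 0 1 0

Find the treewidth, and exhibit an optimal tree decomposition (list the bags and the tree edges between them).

Treewidth 2.
One such decomposition:
Bags: B1 = {6, 7, 8}  B2 = {6, 8, 9}  B3 = {5, 7, 8}  B4 = {1, 6, 7}  B5 = {3, 5, 8}  B6 = {6, 9, 10}  B7 = {4, 7, 8}  B8 = {2, 7, 8}
Tree: B1–B2, B1–B3, B1–B4, B3–B5, B2–B6, B3–B7, B3–B8

Each bag holds 3 vertices, so the decomposition has width 2, which upper-bounds the treewidth. On the other hand G contains the 3-clique {6, 8, 9}. A clique must lie in a single bag of any decomposition, so no decomposition can have width below 2. Hence tw(G) = 2 exactly.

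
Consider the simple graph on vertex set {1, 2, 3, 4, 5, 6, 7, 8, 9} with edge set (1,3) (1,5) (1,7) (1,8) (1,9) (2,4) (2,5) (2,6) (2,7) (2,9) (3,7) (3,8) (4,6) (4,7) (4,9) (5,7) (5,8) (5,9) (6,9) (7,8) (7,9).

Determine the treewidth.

A width-3 tree decomposition is:
Bags: B1 = {1, 5, 7, 9}  B2 = {2, 5, 7, 9}  B3 = {1, 5, 7, 8}  B4 = {2, 4, 7, 9}  B5 = {1, 3, 7, 8}  B6 = {2, 4, 6, 9}
Tree: B1–B2, B1–B3, B2–B4, B3–B5, B4–B6
Every bag has size at most 4, so the width is 4 − 1 = 3 and tw(G) ≤ 3. On the other hand G contains the 4-clique {2, 4, 6, 9}. A clique must lie in a single bag of any decomposition, so no decomposition can have width below 3. The upper and lower bounds meet at 3, so that is the treewidth.

3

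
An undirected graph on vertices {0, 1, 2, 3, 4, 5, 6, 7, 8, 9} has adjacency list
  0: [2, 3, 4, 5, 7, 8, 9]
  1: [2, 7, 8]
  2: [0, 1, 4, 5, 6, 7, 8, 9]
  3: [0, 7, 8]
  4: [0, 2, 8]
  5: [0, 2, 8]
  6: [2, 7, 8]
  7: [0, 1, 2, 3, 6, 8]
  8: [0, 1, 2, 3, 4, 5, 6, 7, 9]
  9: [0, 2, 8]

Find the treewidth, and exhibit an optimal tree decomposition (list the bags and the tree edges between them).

Treewidth 3.
Bags: B1 = {2, 6, 7, 8}  B2 = {0, 2, 7, 8}  B3 = {0, 2, 4, 8}  B4 = {1, 2, 7, 8}  B5 = {0, 2, 5, 8}  B6 = {0, 3, 7, 8}  B7 = {0, 2, 8, 9}
Tree: B1–B2, B2–B3, B2–B4, B3–B5, B2–B6, B2–B7

The largest bag has 4 vertices, giving width 3; this decomposition certifies tw(G) ≤ 3. For the lower bound, the 4 vertices {0, 2, 8, 9} are pairwise adjacent, and any tree decomposition puts a clique entirely inside one bag — forcing width ≥ 3. The upper and lower bounds meet at 3, so that is the treewidth.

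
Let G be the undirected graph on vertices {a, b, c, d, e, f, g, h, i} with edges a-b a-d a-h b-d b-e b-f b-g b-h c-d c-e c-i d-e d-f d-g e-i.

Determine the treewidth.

A width-2 tree decomposition is:
Bags: B1 = {a, b, d}  B2 = {b, d, e}  B3 = {b, d, g}  B4 = {b, d, f}  B5 = {a, b, h}  B6 = {c, d, e}  B7 = {c, e, i}
Tree: B1–B2, B2–B3, B3–B4, B1–B5, B2–B6, B6–B7
Every bag has size at most 3, so the width is 3 − 1 = 2 and tw(G) ≤ 2. Conversely, {c, d, e} is a clique of size 3, and the vertices of any clique must share a bag in every tree decomposition; so some bag has ≥ 3 vertices and tw(G) ≥ 2. Hence tw(G) = 2 exactly.

2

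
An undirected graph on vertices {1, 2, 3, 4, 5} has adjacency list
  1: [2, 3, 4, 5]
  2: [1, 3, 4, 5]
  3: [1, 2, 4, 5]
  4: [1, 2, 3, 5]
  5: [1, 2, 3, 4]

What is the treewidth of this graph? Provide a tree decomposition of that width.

Treewidth 4.
Bags: B1 = {1, 2, 3, 4, 5}
Tree: (single bag)

With just one bag of size 5, the width is 5 − 1 = 4, so tw(G) ≤ 4. For the lower bound, the 5 vertices {1, 2, 3, 4, 5} are pairwise adjacent, and any tree decomposition puts a clique entirely inside one bag — forcing width ≥ 4. Combining the bounds, tw(G) = 4.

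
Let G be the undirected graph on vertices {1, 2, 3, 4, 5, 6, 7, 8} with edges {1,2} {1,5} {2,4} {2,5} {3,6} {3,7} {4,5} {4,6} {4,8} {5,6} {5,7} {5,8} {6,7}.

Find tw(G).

2

A width-2 tree decomposition is:
Bags: B1 = {4, 5, 6}  B2 = {5, 6, 7}  B3 = {2, 4, 5}  B4 = {3, 6, 7}  B5 = {4, 5, 8}  B6 = {1, 2, 5}
Tree: B1–B2, B1–B3, B2–B4, B3–B5, B3–B6
Each bag holds 3 vertices, so the decomposition has width 2, which upper-bounds the treewidth. On the other hand G contains the 3-clique {3, 6, 7}. A clique must lie in a single bag of any decomposition, so no decomposition can have width below 2. The upper and lower bounds meet at 2, so that is the treewidth.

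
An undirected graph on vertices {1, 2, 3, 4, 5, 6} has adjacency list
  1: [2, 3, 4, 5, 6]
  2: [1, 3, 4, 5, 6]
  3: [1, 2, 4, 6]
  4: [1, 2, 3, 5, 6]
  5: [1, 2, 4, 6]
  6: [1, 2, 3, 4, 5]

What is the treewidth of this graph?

4

A width-4 tree decomposition is:
Bags: B1 = {1, 2, 3, 4, 6}  B2 = {1, 2, 4, 5, 6}
Tree: B1–B2
The largest bag has 5 vertices, giving width 4; this decomposition certifies tw(G) ≤ 4. For the lower bound, the 5 vertices {1, 2, 3, 4, 6} are pairwise adjacent, and any tree decomposition puts a clique entirely inside one bag — forcing width ≥ 4. Combining the bounds, tw(G) = 4.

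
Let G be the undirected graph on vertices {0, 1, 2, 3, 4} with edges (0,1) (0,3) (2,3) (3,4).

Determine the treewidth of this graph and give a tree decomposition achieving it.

Treewidth 1.
One such decomposition:
Bags: B1 = {2, 3}  B2 = {3, 4}  B3 = {0, 3}  B4 = {0, 1}
Tree: B1–B2, B2–B3, B3–B4

Each bag holds 2 vertices, so the decomposition has width 1, which upper-bounds the treewidth. G has an edge, so its treewidth is at least 1. The upper and lower bounds meet at 1, so that is the treewidth.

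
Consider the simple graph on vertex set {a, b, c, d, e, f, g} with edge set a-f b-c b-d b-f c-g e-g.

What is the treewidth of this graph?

A width-1 tree decomposition is:
Bags: B1 = {a, f}  B2 = {b, f}  B3 = {b, c}  B4 = {c, g}  B5 = {b, d}  B6 = {e, g}
Tree: B1–B2, B2–B3, B3–B4, B2–B5, B4–B6
Each bag holds 2 vertices, so the decomposition has width 1, which upper-bounds the treewidth. Any graph with an edge has treewidth ≥ 1, and G has the edge f–a. Therefore the treewidth is 1.

1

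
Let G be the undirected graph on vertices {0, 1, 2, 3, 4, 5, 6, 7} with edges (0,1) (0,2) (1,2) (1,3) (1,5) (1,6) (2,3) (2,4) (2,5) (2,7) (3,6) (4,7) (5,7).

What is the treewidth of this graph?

A width-2 tree decomposition is:
Bags: B1 = {1, 2, 5}  B2 = {0, 1, 2}  B3 = {2, 5, 7}  B4 = {1, 2, 3}  B5 = {1, 3, 6}  B6 = {2, 4, 7}
Tree: B1–B2, B1–B3, B2–B4, B4–B5, B3–B6
Each bag holds 3 vertices, so the decomposition has width 2, which upper-bounds the treewidth. Conversely, {0, 1, 2} is a clique of size 3, and the vertices of any clique must share a bag in every tree decomposition; so some bag has ≥ 3 vertices and tw(G) ≥ 2. Combining the bounds, tw(G) = 2.

2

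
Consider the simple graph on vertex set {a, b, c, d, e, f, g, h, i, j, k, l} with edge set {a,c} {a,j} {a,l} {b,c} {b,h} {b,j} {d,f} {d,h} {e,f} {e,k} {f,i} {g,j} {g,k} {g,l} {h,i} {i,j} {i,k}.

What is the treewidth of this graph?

A width-3 tree decomposition is:
Bags: B1 = {d, e, f, h}  B2 = {e, f, h, i}  B3 = {e, h, i, k}  B4 = {b, h, i, k}  B5 = {b, i, j, k}  B6 = {b, g, j, k}  B7 = {b, c, g, j}  B8 = {a, c, g, j}  B9 = {a, c, g, l}
Tree: B1–B2, B2–B3, B3–B4, B4–B5, B5–B6, B6–B7, B7–B8, B8–B9
Every bag has size at most 4, so the width is 4 − 1 = 3 and tw(G) ≤ 3. For the lower bound: the 4 vertex sets {d,e,f}, {h}, {i}, {b,g,j,k} are disjoint, each induces a connected subgraph, and every pair is joined by at least one edge of G. Contracting each set to a single vertex therefore yields K_{4} as a minor, and since treewidth is minor-monotone, tw(G) ≥ tw(K_{4}) = 3. Hence tw(G) = 3 exactly.

3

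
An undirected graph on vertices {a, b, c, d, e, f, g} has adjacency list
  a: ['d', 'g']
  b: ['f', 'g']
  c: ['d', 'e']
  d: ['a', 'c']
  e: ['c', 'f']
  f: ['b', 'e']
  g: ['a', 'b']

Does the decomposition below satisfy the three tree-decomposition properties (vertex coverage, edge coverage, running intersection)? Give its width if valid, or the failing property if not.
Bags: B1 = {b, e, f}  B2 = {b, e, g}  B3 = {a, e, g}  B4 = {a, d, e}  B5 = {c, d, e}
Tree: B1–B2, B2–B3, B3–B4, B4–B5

Yes; width 2.

Every vertex of G appears in some bag (union = {a, b, c, d, e, f, g}); every edge is covered by a bag; and for each vertex v the set of bags containing v is connected in the bag tree. The decomposition is therefore valid. The largest bag has 3 vertices, so the width is 2.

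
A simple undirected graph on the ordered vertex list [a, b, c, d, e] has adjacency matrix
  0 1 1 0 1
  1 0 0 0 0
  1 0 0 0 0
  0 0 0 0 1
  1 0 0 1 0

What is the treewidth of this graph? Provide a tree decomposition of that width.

Treewidth 1.
Bags: B1 = {a, c}  B2 = {a, b}  B3 = {a, e}  B4 = {d, e}
Tree: B1–B2, B2–B3, B3–B4

Every bag has size at most 2, so the width is 2 − 1 = 1 and tw(G) ≤ 1. G has an edge, so its treewidth is at least 1. Hence tw(G) = 1 exactly.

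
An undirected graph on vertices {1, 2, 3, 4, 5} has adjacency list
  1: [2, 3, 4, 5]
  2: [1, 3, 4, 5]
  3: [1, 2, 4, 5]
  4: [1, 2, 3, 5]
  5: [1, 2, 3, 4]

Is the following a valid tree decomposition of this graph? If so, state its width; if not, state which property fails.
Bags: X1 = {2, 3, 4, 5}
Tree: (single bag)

No — vertex 1 appears in no bag.

A tree decomposition must satisfy three properties: every vertex lies in some bag; for every edge, both endpoints lie together in some bag; and for every vertex, the bags containing it form a connected subtree. Here vertex 1 appears in no bag, so the decomposition is invalid.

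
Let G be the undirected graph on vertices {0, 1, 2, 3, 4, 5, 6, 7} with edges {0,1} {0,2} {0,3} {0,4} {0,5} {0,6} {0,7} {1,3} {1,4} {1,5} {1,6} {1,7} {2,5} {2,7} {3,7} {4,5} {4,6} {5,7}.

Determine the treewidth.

A width-3 tree decomposition is:
Bags: B1 = {0, 1, 5, 7}  B2 = {0, 1, 4, 5}  B3 = {0, 1, 4, 6}  B4 = {0, 2, 5, 7}  B5 = {0, 1, 3, 7}
Tree: B1–B2, B2–B3, B1–B4, B1–B5
The largest bag has 4 vertices, giving width 3; this decomposition certifies tw(G) ≤ 3. Conversely, {0, 1, 3, 7} is a clique of size 4, and the vertices of any clique must share a bag in every tree decomposition; so some bag has ≥ 4 vertices and tw(G) ≥ 3. Hence tw(G) = 3 exactly.

3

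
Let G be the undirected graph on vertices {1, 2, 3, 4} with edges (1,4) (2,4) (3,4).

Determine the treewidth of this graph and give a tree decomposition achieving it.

The largest bag has 2 vertices, giving width 1; this decomposition certifies tw(G) ≤ 1. Since G has at least one edge (e.g. 4–3), it is not an edgeless graph, so tw(G) ≥ 1. The upper and lower bounds meet at 1, so that is the treewidth.

Treewidth 1.
Bags: B1 = {3, 4}  B2 = {1, 4}  B3 = {2, 4}
Tree: B1–B2, B1–B3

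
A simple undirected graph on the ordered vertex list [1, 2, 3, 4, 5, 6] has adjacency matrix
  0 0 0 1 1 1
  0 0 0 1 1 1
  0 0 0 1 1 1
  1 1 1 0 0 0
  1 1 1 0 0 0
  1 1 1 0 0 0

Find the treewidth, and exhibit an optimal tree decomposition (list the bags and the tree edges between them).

Each bag holds 4 vertices, so the decomposition has width 3, which upper-bounds the treewidth. For the lower bound: the 4 vertex sets {1,5}, {2,6}, {4}, {3} are disjoint, each induces a connected subgraph, and every pair is joined by at least one edge of G. Contracting each set to a single vertex therefore yields K_{4} as a minor, and since treewidth is minor-monotone, tw(G) ≥ tw(K_{4}) = 3. The upper and lower bounds meet at 3, so that is the treewidth.

Treewidth 3.
One such decomposition:
Bags: B1 = {1, 4, 5, 6}  B2 = {2, 4, 5, 6}  B3 = {3, 4, 5, 6}
Tree: B1–B2, B2–B3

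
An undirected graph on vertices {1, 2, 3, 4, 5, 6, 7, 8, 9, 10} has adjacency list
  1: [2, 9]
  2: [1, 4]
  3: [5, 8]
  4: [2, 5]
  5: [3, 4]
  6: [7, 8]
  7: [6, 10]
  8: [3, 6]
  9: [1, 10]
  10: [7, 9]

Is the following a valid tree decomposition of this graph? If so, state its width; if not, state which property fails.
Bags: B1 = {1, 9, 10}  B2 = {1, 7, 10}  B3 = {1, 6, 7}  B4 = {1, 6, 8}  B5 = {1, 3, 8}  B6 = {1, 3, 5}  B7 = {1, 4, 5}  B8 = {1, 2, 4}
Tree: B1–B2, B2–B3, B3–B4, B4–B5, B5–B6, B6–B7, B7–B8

Yes; width 2.

Vertex coverage: the bags together contain {1, 2, 3, 4, 5, 6, 7, 8, 9, 10}, the full vertex set. Edge coverage: each edge of G has both endpoints in at least one bag. Running intersection: for every vertex, the bags containing it form a connected subtree. All three properties hold, so this is a valid tree decomposition of width max|bag| − 1 = 2, and hence tw(G) ≤ 2.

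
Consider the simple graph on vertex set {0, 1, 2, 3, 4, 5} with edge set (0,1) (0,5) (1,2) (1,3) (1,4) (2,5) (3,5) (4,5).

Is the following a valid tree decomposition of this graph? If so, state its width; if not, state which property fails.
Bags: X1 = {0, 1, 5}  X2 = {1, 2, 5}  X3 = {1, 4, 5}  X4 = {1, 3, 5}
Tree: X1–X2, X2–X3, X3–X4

Yes; width 2.

Checking the three conditions: (i) the bags cover all of {0, 1, 2, 3, 4, 5}; (ii) for each edge, some bag contains both endpoints; (iii) the bags containing any fixed vertex form a subtree. All hold, so the decomposition is valid with width 3 − 1 = 2.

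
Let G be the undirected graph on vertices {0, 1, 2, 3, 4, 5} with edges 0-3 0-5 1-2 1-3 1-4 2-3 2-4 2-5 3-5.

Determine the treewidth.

A width-2 tree decomposition is:
Bags: B1 = {1, 2, 3}  B2 = {1, 2, 4}  B3 = {2, 3, 5}  B4 = {0, 3, 5}
Tree: B1–B2, B1–B3, B3–B4
Each bag holds 3 vertices, so the decomposition has width 2, which upper-bounds the treewidth. For the lower bound, the 3 vertices {0, 3, 5} are pairwise adjacent, and any tree decomposition puts a clique entirely inside one bag — forcing width ≥ 2. The upper and lower bounds meet at 2, so that is the treewidth.

2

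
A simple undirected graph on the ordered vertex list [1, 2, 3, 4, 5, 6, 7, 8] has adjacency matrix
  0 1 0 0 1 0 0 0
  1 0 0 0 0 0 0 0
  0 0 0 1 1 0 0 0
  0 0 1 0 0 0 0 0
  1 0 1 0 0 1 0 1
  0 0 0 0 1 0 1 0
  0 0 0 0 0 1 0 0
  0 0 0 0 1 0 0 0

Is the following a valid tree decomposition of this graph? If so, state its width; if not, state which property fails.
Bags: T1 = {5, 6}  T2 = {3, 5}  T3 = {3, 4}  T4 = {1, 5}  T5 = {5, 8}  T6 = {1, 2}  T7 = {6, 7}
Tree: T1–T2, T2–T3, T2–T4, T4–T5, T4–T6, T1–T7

Yes; width 1.

Checking the three conditions: (i) the bags cover all of {1, 2, 3, 4, 5, 6, 7, 8}; (ii) for each edge, some bag contains both endpoints; (iii) the bags containing any fixed vertex form a subtree. All hold, so the decomposition is valid with width 2 − 1 = 1.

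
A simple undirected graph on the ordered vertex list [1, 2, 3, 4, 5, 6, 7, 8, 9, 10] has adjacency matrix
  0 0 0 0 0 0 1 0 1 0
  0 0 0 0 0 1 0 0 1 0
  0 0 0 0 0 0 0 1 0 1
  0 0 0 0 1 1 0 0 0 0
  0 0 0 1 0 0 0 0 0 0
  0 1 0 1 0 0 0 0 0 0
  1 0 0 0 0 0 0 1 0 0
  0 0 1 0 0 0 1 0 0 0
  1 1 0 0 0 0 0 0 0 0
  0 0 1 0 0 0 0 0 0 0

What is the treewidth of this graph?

1

A width-1 tree decomposition is:
Bags: B1 = {4, 5}  B2 = {4, 6}  B3 = {2, 6}  B4 = {2, 9}  B5 = {1, 9}  B6 = {1, 7}  B7 = {7, 8}  B8 = {3, 8}  B9 = {3, 10}
Tree: B1–B2, B2–B3, B3–B4, B4–B5, B5–B6, B6–B7, B7–B8, B8–B9
The largest bag has 2 vertices, giving width 1; this decomposition certifies tw(G) ≤ 1. G has an edge, so its treewidth is at least 1. The upper and lower bounds meet at 1, so that is the treewidth.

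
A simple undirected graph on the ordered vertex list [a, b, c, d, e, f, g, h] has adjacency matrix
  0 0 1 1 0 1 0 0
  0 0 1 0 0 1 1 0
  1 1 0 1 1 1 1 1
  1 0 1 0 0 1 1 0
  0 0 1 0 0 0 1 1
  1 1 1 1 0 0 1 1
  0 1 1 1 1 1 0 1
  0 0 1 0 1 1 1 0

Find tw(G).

3

A width-3 tree decomposition is:
Bags: B1 = {a, c, d, f}  B2 = {c, d, f, g}  B3 = {c, f, g, h}  B4 = {b, c, f, g}  B5 = {c, e, g, h}
Tree: B1–B2, B2–B3, B3–B4, B3–B5
The largest bag has 4 vertices, giving width 3; this decomposition certifies tw(G) ≤ 3. On the other hand G contains the 4-clique {c, e, g, h}. A clique must lie in a single bag of any decomposition, so no decomposition can have width below 3. Therefore the treewidth is 3.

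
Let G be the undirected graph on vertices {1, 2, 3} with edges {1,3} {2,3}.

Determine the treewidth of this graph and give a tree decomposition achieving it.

Treewidth 1.
One such decomposition:
Bags: B1 = {2, 3}  B2 = {1, 3}
Tree: B1–B2

Each bag holds 2 vertices, so the decomposition has width 1, which upper-bounds the treewidth. Any graph with an edge has treewidth ≥ 1, and G has the edge 3–2. The upper and lower bounds meet at 1, so that is the treewidth.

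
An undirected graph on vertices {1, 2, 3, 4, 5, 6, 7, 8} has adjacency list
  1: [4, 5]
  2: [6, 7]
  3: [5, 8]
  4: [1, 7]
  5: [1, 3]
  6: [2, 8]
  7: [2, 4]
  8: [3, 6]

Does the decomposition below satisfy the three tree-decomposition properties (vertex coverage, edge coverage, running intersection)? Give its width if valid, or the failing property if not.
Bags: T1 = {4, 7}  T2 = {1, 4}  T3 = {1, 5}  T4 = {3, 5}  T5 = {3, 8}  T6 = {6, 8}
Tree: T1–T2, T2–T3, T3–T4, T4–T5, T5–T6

No — vertex 2 appears in no bag.

A tree decomposition must satisfy three properties: every vertex lies in some bag; for every edge, both endpoints lie together in some bag; and for every vertex, the bags containing it form a connected subtree. Here vertex 2 appears in no bag, so the decomposition is invalid.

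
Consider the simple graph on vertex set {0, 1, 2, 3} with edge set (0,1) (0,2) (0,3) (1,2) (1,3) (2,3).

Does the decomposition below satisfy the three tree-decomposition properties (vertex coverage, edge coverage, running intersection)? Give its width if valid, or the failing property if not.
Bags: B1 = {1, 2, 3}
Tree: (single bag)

A tree decomposition must satisfy three properties: every vertex lies in some bag; for every edge, both endpoints lie together in some bag; and for every vertex, the bags containing it form a connected subtree. Here vertex 0 appears in no bag, so the decomposition is invalid.

No — vertex 0 appears in no bag.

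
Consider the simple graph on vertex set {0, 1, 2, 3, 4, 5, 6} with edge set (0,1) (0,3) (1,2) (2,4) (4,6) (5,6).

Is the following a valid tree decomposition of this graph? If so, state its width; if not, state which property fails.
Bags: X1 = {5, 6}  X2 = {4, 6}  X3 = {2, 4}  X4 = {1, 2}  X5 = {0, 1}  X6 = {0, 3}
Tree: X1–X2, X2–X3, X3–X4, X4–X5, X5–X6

Yes; width 1.

Every vertex of G appears in some bag (union = {0, 1, 2, 3, 4, 5, 6}); every edge is covered by a bag; and for each vertex v the set of bags containing v is connected in the bag tree. The decomposition is therefore valid. The largest bag has 2 vertices, so the width is 1.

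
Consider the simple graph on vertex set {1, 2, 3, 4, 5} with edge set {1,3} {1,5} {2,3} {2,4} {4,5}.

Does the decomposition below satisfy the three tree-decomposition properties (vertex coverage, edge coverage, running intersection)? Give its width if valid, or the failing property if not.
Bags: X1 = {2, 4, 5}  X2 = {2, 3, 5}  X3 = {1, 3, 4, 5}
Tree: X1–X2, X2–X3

No — bags containing vertex 4 are not connected in the tree.

A tree decomposition must satisfy three properties: every vertex lies in some bag; for every edge, both endpoints lie together in some bag; and for every vertex, the bags containing it form a connected subtree. Here bags containing vertex 4 are not connected in the tree, so the decomposition is invalid.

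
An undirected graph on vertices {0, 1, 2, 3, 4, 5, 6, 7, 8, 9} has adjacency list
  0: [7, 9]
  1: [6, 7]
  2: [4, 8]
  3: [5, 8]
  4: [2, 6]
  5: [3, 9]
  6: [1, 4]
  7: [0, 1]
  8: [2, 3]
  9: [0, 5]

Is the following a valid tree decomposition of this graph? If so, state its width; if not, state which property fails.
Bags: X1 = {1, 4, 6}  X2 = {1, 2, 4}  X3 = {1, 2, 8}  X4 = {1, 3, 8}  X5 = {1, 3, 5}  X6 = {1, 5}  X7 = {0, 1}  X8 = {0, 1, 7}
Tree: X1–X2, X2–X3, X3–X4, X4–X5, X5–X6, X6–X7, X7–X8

A tree decomposition must satisfy three properties: every vertex lies in some bag; for every edge, both endpoints lie together in some bag; and for every vertex, the bags containing it form a connected subtree. Here vertex 9 appears in no bag, so the decomposition is invalid.

No — vertex 9 appears in no bag.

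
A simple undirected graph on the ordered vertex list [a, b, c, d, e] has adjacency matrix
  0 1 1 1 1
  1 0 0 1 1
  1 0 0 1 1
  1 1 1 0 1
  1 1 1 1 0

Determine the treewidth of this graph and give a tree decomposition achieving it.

Each bag holds 4 vertices, so the decomposition has width 3, which upper-bounds the treewidth. For the lower bound, the 4 vertices {a, c, d, e} are pairwise adjacent, and any tree decomposition puts a clique entirely inside one bag — forcing width ≥ 3. The upper and lower bounds meet at 3, so that is the treewidth.

Treewidth 3.
One optimal decomposition is:
Bags: B1 = {a, c, d, e}  B2 = {a, b, d, e}
Tree: B1–B2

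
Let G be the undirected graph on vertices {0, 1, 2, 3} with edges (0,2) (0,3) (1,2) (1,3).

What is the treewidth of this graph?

A width-2 tree decomposition is:
Bags: B1 = {0, 1, 3}  B2 = {0, 1, 2}
Tree: B1–B2
Each bag holds 3 vertices, so the decomposition has width 2, which upper-bounds the treewidth. The edges 0–3–1–2–0 form a cycle, so G is not a tree and its treewidth is at least 2. The upper and lower bounds meet at 2, so that is the treewidth.

2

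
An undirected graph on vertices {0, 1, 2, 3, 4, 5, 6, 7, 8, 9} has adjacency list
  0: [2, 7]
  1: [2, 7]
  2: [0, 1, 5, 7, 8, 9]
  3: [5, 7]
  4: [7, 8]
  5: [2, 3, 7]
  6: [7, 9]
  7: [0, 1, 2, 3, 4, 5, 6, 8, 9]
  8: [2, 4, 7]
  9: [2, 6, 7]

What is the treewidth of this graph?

2

A width-2 tree decomposition is:
Bags: B1 = {2, 5, 7}  B2 = {2, 7, 8}  B3 = {3, 5, 7}  B4 = {1, 2, 7}  B5 = {2, 7, 9}  B6 = {4, 7, 8}  B7 = {0, 2, 7}  B8 = {6, 7, 9}
Tree: B1–B2, B1–B3, B1–B4, B4–B5, B2–B6, B5–B7, B5–B8
Each bag holds 3 vertices, so the decomposition has width 2, which upper-bounds the treewidth. For the lower bound, the 3 vertices {0, 2, 7} are pairwise adjacent, and any tree decomposition puts a clique entirely inside one bag — forcing width ≥ 2. Therefore the treewidth is 2.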